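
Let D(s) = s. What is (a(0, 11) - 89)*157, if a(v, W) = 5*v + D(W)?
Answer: -12246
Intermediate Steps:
a(v, W) = W + 5*v (a(v, W) = 5*v + W = W + 5*v)
(a(0, 11) - 89)*157 = ((11 + 5*0) - 89)*157 = ((11 + 0) - 89)*157 = (11 - 89)*157 = -78*157 = -12246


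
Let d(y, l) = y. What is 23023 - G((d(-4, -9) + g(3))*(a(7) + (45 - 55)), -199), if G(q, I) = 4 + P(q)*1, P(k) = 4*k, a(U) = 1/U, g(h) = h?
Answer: 160857/7 ≈ 22980.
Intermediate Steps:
G(q, I) = 4 + 4*q (G(q, I) = 4 + (4*q)*1 = 4 + 4*q)
23023 - G((d(-4, -9) + g(3))*(a(7) + (45 - 55)), -199) = 23023 - (4 + 4*((-4 + 3)*(1/7 + (45 - 55)))) = 23023 - (4 + 4*(-(1/7 - 10))) = 23023 - (4 + 4*(-1*(-69/7))) = 23023 - (4 + 4*(69/7)) = 23023 - (4 + 276/7) = 23023 - 1*304/7 = 23023 - 304/7 = 160857/7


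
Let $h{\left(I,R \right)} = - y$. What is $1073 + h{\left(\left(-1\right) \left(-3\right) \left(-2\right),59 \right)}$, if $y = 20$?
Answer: $1053$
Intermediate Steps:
$h{\left(I,R \right)} = -20$ ($h{\left(I,R \right)} = \left(-1\right) 20 = -20$)
$1073 + h{\left(\left(-1\right) \left(-3\right) \left(-2\right),59 \right)} = 1073 - 20 = 1053$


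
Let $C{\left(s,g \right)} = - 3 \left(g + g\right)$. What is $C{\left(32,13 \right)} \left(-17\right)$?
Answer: $1326$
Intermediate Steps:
$C{\left(s,g \right)} = - 6 g$ ($C{\left(s,g \right)} = - 3 \cdot 2 g = - 6 g$)
$C{\left(32,13 \right)} \left(-17\right) = \left(-6\right) 13 \left(-17\right) = \left(-78\right) \left(-17\right) = 1326$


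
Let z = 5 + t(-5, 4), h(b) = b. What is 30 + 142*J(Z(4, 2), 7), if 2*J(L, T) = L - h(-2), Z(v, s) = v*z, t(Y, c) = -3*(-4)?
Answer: 5000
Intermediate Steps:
t(Y, c) = 12
z = 17 (z = 5 + 12 = 17)
Z(v, s) = 17*v (Z(v, s) = v*17 = 17*v)
J(L, T) = 1 + L/2 (J(L, T) = (L - 1*(-2))/2 = (L + 2)/2 = (2 + L)/2 = 1 + L/2)
30 + 142*J(Z(4, 2), 7) = 30 + 142*(1 + (17*4)/2) = 30 + 142*(1 + (½)*68) = 30 + 142*(1 + 34) = 30 + 142*35 = 30 + 4970 = 5000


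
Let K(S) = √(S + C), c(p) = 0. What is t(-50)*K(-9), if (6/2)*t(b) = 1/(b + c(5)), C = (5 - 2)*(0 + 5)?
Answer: -√6/150 ≈ -0.016330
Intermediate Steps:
C = 15 (C = 3*5 = 15)
K(S) = √(15 + S) (K(S) = √(S + 15) = √(15 + S))
t(b) = 1/(3*b) (t(b) = 1/(3*(b + 0)) = 1/(3*b))
t(-50)*K(-9) = ((⅓)/(-50))*√(15 - 9) = ((⅓)*(-1/50))*√6 = -√6/150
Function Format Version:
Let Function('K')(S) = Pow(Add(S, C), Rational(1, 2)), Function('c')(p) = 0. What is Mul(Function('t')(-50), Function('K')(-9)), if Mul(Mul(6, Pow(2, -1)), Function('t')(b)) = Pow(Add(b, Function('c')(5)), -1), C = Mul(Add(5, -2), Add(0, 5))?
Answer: Mul(Rational(-1, 150), Pow(6, Rational(1, 2))) ≈ -0.016330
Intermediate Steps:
C = 15 (C = Mul(3, 5) = 15)
Function('K')(S) = Pow(Add(15, S), Rational(1, 2)) (Function('K')(S) = Pow(Add(S, 15), Rational(1, 2)) = Pow(Add(15, S), Rational(1, 2)))
Function('t')(b) = Mul(Rational(1, 3), Pow(b, -1)) (Function('t')(b) = Mul(Rational(1, 3), Pow(Add(b, 0), -1)) = Mul(Rational(1, 3), Pow(b, -1)))
Mul(Function('t')(-50), Function('K')(-9)) = Mul(Mul(Rational(1, 3), Pow(-50, -1)), Pow(Add(15, -9), Rational(1, 2))) = Mul(Mul(Rational(1, 3), Rational(-1, 50)), Pow(6, Rational(1, 2))) = Mul(Rational(-1, 150), Pow(6, Rational(1, 2)))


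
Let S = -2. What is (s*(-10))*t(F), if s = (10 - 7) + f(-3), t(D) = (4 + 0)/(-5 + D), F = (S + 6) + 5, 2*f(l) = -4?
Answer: -10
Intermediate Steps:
f(l) = -2 (f(l) = (1/2)*(-4) = -2)
F = 9 (F = (-2 + 6) + 5 = 4 + 5 = 9)
t(D) = 4/(-5 + D)
s = 1 (s = (10 - 7) - 2 = 3 - 2 = 1)
(s*(-10))*t(F) = (1*(-10))*(4/(-5 + 9)) = -40/4 = -10*1 = -10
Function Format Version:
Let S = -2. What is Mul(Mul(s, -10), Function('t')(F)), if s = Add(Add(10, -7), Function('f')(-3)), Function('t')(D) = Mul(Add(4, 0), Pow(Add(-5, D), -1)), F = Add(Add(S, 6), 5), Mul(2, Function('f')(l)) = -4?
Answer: -10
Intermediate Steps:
Function('f')(l) = -2 (Function('f')(l) = Mul(Rational(1, 2), -4) = -2)
F = 9 (F = Add(Add(-2, 6), 5) = Add(4, 5) = 9)
Function('t')(D) = Mul(4, Pow(Add(-5, D), -1))
s = 1 (s = Add(Add(10, -7), -2) = Add(3, -2) = 1)
Mul(Mul(s, -10), Function('t')(F)) = Mul(Mul(1, -10), Mul(4, Pow(Add(-5, 9), -1))) = Mul(-10, Mul(4, Pow(4, -1))) = Mul(-10, Mul(4, Rational(1, 4))) = Mul(-10, 1) = -10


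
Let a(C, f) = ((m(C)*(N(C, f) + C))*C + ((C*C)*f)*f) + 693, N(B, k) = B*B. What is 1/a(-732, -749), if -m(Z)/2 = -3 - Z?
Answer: 1/871677948069 ≈ 1.1472e-12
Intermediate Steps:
N(B, k) = B²
m(Z) = 6 + 2*Z (m(Z) = -2*(-3 - Z) = 6 + 2*Z)
a(C, f) = 693 + C²*f² + C*(6 + 2*C)*(C + C²) (a(C, f) = (((6 + 2*C)*(C² + C))*C + ((C*C)*f)*f) + 693 = (((6 + 2*C)*(C + C²))*C + (C²*f)*f) + 693 = (C*(6 + 2*C)*(C + C²) + (f*C²)*f) + 693 = (C*(6 + 2*C)*(C + C²) + C²*f²) + 693 = (C²*f² + C*(6 + 2*C)*(C + C²)) + 693 = 693 + C²*f² + C*(6 + 2*C)*(C + C²))
1/a(-732, -749) = 1/(693 + 2*(-732)⁴ + 6*(-732)² + 8*(-732)³ + (-732)²*(-749)²) = 1/(693 + 2*287107358976 + 6*535824 + 8*(-392223168) + 535824*561001) = 1/(693 + 574214717952 + 3214944 - 3137785344 + 300597799824) = 1/871677948069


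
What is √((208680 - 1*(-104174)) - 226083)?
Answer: √86771 ≈ 294.57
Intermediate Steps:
√((208680 - 1*(-104174)) - 226083) = √((208680 + 104174) - 226083) = √(312854 - 226083) = √86771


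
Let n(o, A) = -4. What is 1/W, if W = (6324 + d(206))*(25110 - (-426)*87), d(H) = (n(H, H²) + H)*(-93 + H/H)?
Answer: -1/762228720 ≈ -1.3119e-9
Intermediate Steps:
d(H) = 368 - 92*H (d(H) = (-4 + H)*(-93 + H/H) = (-4 + H)*(-93 + 1) = (-4 + H)*(-92) = 368 - 92*H)
W = -762228720 (W = (6324 + (368 - 92*206))*(25110 - (-426)*87) = (6324 + (368 - 18952))*(25110 - 426*(-87)) = (6324 - 18584)*(25110 + 37062) = -12260*62172 = -762228720)
1/W = 1/(-762228720) = -1/762228720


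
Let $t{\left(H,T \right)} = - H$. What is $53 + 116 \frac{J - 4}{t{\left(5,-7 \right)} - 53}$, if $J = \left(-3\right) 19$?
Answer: $175$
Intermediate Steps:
$J = -57$
$53 + 116 \frac{J - 4}{t{\left(5,-7 \right)} - 53} = 53 + 116 \frac{-57 - 4}{\left(-1\right) 5 - 53} = 53 + 116 \left(- \frac{61}{-5 - 53}\right) = 53 + 116 \left(- \frac{61}{-58}\right) = 53 + 116 \left(\left(-61\right) \left(- \frac{1}{58}\right)\right) = 53 + 116 \cdot \frac{61}{58} = 53 + 122 = 175$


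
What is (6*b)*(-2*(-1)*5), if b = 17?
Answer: 1020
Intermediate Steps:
(6*b)*(-2*(-1)*5) = (6*17)*(-2*(-1)*5) = 102*(2*5) = 102*10 = 1020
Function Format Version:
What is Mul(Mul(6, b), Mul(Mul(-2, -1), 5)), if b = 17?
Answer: 1020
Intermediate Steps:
Mul(Mul(6, b), Mul(Mul(-2, -1), 5)) = Mul(Mul(6, 17), Mul(Mul(-2, -1), 5)) = Mul(102, Mul(2, 5)) = Mul(102, 10) = 1020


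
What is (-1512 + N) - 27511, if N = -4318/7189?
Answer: -208650665/7189 ≈ -29024.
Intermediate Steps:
N = -4318/7189 (N = -4318*1/7189 = -4318/7189 ≈ -0.60064)
(-1512 + N) - 27511 = (-1512 - 4318/7189) - 27511 = -10874086/7189 - 27511 = -208650665/7189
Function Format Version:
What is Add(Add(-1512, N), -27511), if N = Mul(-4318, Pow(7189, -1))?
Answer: Rational(-208650665, 7189) ≈ -29024.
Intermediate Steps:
N = Rational(-4318, 7189) (N = Mul(-4318, Rational(1, 7189)) = Rational(-4318, 7189) ≈ -0.60064)
Add(Add(-1512, N), -27511) = Add(Add(-1512, Rational(-4318, 7189)), -27511) = Add(Rational(-10874086, 7189), -27511) = Rational(-208650665, 7189)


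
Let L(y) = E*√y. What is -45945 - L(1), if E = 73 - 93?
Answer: -45925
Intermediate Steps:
E = -20
L(y) = -20*√y
-45945 - L(1) = -45945 - (-20)*√1 = -45945 - (-20) = -45945 - 1*(-20) = -45945 + 20 = -45925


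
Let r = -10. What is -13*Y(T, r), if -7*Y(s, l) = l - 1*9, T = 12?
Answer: -247/7 ≈ -35.286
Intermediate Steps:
Y(s, l) = 9/7 - l/7 (Y(s, l) = -(l - 1*9)/7 = -(l - 9)/7 = -(-9 + l)/7 = 9/7 - l/7)
-13*Y(T, r) = -13*(9/7 - 1/7*(-10)) = -13*(9/7 + 10/7) = -13*19/7 = -247/7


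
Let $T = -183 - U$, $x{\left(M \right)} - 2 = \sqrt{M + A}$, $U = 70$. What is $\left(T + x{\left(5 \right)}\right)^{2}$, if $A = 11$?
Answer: $61009$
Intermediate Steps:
$x{\left(M \right)} = 2 + \sqrt{11 + M}$ ($x{\left(M \right)} = 2 + \sqrt{M + 11} = 2 + \sqrt{11 + M}$)
$T = -253$ ($T = -183 - 70 = -253$)
$\left(T + x{\left(5 \right)}\right)^{2} = \left(-253 + \left(2 + \sqrt{11 + 5}\right)\right)^{2} = \left(-253 + \left(2 + \sqrt{16}\right)\right)^{2} = \left(-253 + \left(2 + 4\right)\right)^{2} = \left(-253 + 6\right)^{2} = \left(-247\right)^{2} = 61009$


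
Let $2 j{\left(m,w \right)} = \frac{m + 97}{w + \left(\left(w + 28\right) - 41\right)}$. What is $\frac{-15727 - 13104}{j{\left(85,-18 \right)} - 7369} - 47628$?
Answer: $- \frac{2457212471}{51596} \approx -47624.0$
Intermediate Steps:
$j{\left(m,w \right)} = \frac{97 + m}{2 \left(-13 + 2 w\right)}$ ($j{\left(m,w \right)} = \frac{\left(m + 97\right) \frac{1}{w + \left(\left(w + 28\right) - 41\right)}}{2} = \frac{\left(97 + m\right) \frac{1}{w + \left(\left(28 + w\right) - 41\right)}}{2} = \frac{\left(97 + m\right) \frac{1}{w + \left(-13 + w\right)}}{2} = \frac{\left(97 + m\right) \frac{1}{-13 + 2 w}}{2} = \frac{\frac{1}{-13 + 2 w} \left(97 + m\right)}{2} = \frac{97 + m}{2 \left(-13 + 2 w\right)}$)
$\frac{-15727 - 13104}{j{\left(85,-18 \right)} - 7369} - 47628 = \frac{-15727 - 13104}{\frac{97 + 85}{2 \left(-13 + 2 \left(-18\right)\right)} - 7369} - 47628 = - \frac{28831}{\frac{1}{2} \frac{1}{-13 - 36} \cdot 182 - 7369} - 47628 = - \frac{28831}{\frac{1}{2} \frac{1}{-49} \cdot 182 - 7369} - 47628 = - \frac{28831}{\frac{1}{2} \left(- \frac{1}{49}\right) 182 - 7369} - 47628 = - \frac{28831}{- \frac{13}{7} - 7369} - 47628 = - \frac{28831}{- \frac{51596}{7}} - 47628 = \left(-28831\right) \left(- \frac{7}{51596}\right) - 47628 = \frac{201817}{51596} - 47628 = - \frac{2457212471}{51596}$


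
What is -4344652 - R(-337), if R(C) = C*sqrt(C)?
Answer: -4344652 + 337*I*sqrt(337) ≈ -4.3447e+6 + 6186.5*I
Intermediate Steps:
R(C) = C**(3/2)
-4344652 - R(-337) = -4344652 - (-337)**(3/2) = -4344652 - (-337)*I*sqrt(337) = -4344652 + 337*I*sqrt(337)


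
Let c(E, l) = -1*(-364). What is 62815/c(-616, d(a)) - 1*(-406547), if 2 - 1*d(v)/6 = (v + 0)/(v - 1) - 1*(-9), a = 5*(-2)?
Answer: 148045923/364 ≈ 4.0672e+5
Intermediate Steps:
a = -10
d(v) = -42 - 6*v/(-1 + v) (d(v) = 12 - 6*((v + 0)/(v - 1) - 1*(-9)) = 12 - 6*(v/(-1 + v) + 9) = 12 - 6*(9 + v/(-1 + v)) = 12 + (-54 - 6*v/(-1 + v)) = -42 - 6*v/(-1 + v))
c(E, l) = 364
62815/c(-616, d(a)) - 1*(-406547) = 62815/364 - 1*(-406547) = 62815*(1/364) + 406547 = 62815/364 + 406547 = 148045923/364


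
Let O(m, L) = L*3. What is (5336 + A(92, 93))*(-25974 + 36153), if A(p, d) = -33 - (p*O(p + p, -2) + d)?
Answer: 58651398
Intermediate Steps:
O(m, L) = 3*L
A(p, d) = -33 - d + 6*p (A(p, d) = -33 - (p*(3*(-2)) + d) = -33 - (p*(-6) + d) = -33 - (-6*p + d) = -33 - (d - 6*p) = -33 + (-d + 6*p) = -33 - d + 6*p)
(5336 + A(92, 93))*(-25974 + 36153) = (5336 + (-33 - 1*93 + 6*92))*(-25974 + 36153) = (5336 + (-33 - 93 + 552))*10179 = (5336 + 426)*10179 = 5762*10179 = 58651398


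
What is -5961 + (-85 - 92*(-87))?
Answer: 1958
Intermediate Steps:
-5961 + (-85 - 92*(-87)) = -5961 + (-85 + 8004) = -5961 + 7919 = 1958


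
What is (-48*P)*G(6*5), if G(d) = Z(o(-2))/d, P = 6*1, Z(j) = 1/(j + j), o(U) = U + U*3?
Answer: ⅗ ≈ 0.60000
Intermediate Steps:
o(U) = 4*U (o(U) = U + 3*U = 4*U)
Z(j) = 1/(2*j)
P = 6
G(d) = -1/(16*d) (G(d) = (1/(2*((4*(-2)))))/d = ((½)/(-8))/d = ((½)*(-⅛))/d = -1/(16*d))
(-48*P)*G(6*5) = (-48*6)*(-1/(16*(6*5))) = -(-18)/30 = -288*(-1/480) = ⅗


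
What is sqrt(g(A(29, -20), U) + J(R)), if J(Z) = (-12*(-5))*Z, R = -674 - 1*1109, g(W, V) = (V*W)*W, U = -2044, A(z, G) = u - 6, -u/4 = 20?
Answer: 2*I*sqrt(3806101) ≈ 3901.8*I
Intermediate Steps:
u = -80 (u = -4*20 = -80)
A(z, G) = -86 (A(z, G) = -80 - 6 = -86)
g(W, V) = V*W**2
R = -1783 (R = -674 - 1109 = -1783)
J(Z) = 60*Z
sqrt(g(A(29, -20), U) + J(R)) = sqrt(-2044*(-86)**2 + 60*(-1783)) = sqrt(-2044*7396 - 106980) = sqrt(-15117424 - 106980) = sqrt(-15224404) = 2*I*sqrt(3806101)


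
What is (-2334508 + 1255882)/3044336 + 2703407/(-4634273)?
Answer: -944909042975/1007734580552 ≈ -0.93766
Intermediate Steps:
(-2334508 + 1255882)/3044336 + 2703407/(-4634273) = -1078626*1/3044336 + 2703407*(-1/4634273) = -539313/1522168 - 386201/662039 = -944909042975/1007734580552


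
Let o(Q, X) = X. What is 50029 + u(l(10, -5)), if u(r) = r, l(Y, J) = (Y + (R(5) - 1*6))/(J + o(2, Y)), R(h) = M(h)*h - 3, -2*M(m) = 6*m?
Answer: 250071/5 ≈ 50014.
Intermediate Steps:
M(m) = -3*m
R(h) = -3 - 3*h² (R(h) = (-3*h)*h - 3 = -3*h² - 3 = -3 - 3*h²)
l(Y, J) = (-84 + Y)/(J + Y) (l(Y, J) = (Y + ((-3 - 3*5²) - 1*6))/(J + Y) = (Y + ((-3 - 3*25) - 6))/(J + Y) = (Y + ((-3 - 75) - 6))/(J + Y) = (Y + (-78 - 6))/(J + Y) = (Y - 84)/(J + Y) = (-84 + Y)/(J + Y))
50029 + u(l(10, -5)) = 50029 + (-84 + 10)/(-5 + 10) = 50029 - 74/5 = 250071/5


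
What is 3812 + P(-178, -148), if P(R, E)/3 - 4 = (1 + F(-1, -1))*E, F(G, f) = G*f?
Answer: 2936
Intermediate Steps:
P(R, E) = 12 + 6*E (P(R, E) = 12 + 3*((1 - 1*(-1))*E) = 12 + 3*((1 + 1)*E) = 12 + 3*(2*E) = 12 + 6*E)
3812 + P(-178, -148) = 3812 + (12 + 6*(-148)) = 3812 + (12 - 888) = 3812 - 876 = 2936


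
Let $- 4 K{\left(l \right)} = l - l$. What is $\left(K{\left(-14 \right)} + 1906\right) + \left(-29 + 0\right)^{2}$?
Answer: $2747$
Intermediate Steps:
$K{\left(l \right)} = 0$ ($K{\left(l \right)} = - \frac{l - l}{4} = \left(- \frac{1}{4}\right) 0 = 0$)
$\left(K{\left(-14 \right)} + 1906\right) + \left(-29 + 0\right)^{2} = \left(0 + 1906\right) + \left(-29 + 0\right)^{2} = 1906 + \left(-29\right)^{2} = 1906 + 841 = 2747$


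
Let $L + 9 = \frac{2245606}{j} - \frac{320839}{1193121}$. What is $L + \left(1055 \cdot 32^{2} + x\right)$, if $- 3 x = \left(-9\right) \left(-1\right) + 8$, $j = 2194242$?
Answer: $\frac{471372873802510232}{436332701547} \approx 1.0803 \cdot 10^{6}$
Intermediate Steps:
$x = - \frac{17}{3}$ ($x = - \frac{\left(-9\right) \left(-1\right) + 8}{3} = - \frac{9 + 8}{3} = \left(- \frac{1}{3}\right) 17 = - \frac{17}{3} \approx -5.6667$)
$L = - \frac{3597780769375}{436332701547}$ ($L = -9 + \left(\frac{2245606}{2194242} - \frac{320839}{1193121}\right) = -9 + \left(2245606 \cdot \frac{1}{2194242} - \frac{320839}{1193121}\right) = -9 + \left(\frac{1122803}{1097121} - \frac{320839}{1193121}\right) = -9 + \frac{329213544548}{436332701547} = - \frac{3597780769375}{436332701547} \approx -8.2455$)
$L + \left(1055 \cdot 32^{2} + x\right) = - \frac{3597780769375}{436332701547} - \left(\frac{17}{3} - 1055 \cdot 32^{2}\right) = - \frac{3597780769375}{436332701547} + \left(1055 \cdot 1024 - \frac{17}{3}\right) = - \frac{3597780769375}{436332701547} + \left(1080320 - \frac{17}{3}\right) = - \frac{3597780769375}{436332701547} + \frac{3240943}{3} = \frac{471372873802510232}{436332701547}$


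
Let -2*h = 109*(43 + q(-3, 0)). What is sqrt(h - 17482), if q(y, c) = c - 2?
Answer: I*sqrt(78866)/2 ≈ 140.42*I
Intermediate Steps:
q(y, c) = -2 + c
h = -4469/2 (h = -109*(43 + (-2 + 0))/2 = -109*(43 - 2)/2 = -109*41/2 = -1/2*4469 = -4469/2 ≈ -2234.5)
sqrt(h - 17482) = sqrt(-4469/2 - 17482) = sqrt(-39433/2) = I*sqrt(78866)/2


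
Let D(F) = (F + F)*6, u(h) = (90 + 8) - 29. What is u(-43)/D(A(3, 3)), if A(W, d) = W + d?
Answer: 23/24 ≈ 0.95833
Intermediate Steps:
u(h) = 69 (u(h) = 98 - 29 = 69)
D(F) = 12*F (D(F) = (2*F)*6 = 12*F)
u(-43)/D(A(3, 3)) = 69/((12*(3 + 3))) = 69/((12*6)) = 69/72 = 69*(1/72) = 23/24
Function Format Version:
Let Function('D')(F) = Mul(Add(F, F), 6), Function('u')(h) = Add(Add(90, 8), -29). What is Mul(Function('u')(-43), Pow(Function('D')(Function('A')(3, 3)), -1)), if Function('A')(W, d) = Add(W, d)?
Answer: Rational(23, 24) ≈ 0.95833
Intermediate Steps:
Function('u')(h) = 69 (Function('u')(h) = Add(98, -29) = 69)
Function('D')(F) = Mul(12, F) (Function('D')(F) = Mul(Mul(2, F), 6) = Mul(12, F))
Mul(Function('u')(-43), Pow(Function('D')(Function('A')(3, 3)), -1)) = Mul(69, Pow(Mul(12, Add(3, 3)), -1)) = Mul(69, Pow(Mul(12, 6), -1)) = Mul(69, Pow(72, -1)) = Mul(69, Rational(1, 72)) = Rational(23, 24)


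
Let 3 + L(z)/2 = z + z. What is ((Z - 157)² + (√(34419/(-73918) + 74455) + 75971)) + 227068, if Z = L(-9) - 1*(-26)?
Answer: 332968 + √406809950571778/73918 ≈ 3.3324e+5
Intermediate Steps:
L(z) = -6 + 4*z (L(z) = -6 + 2*(z + z) = -6 + 2*(2*z) = -6 + 4*z)
Z = -16 (Z = (-6 + 4*(-9)) - 1*(-26) = (-6 - 36) + 26 = -42 + 26 = -16)
((Z - 157)² + (√(34419/(-73918) + 74455) + 75971)) + 227068 = ((-16 - 157)² + (√(34419/(-73918) + 74455) + 75971)) + 227068 = ((-173)² + (√(34419*(-1/73918) + 74455) + 75971)) + 227068 = (29929 + (√(-34419/73918 + 74455) + 75971)) + 227068 = (29929 + (√(5503530271/73918) + 75971)) + 227068 = (29929 + (√406809950571778/73918 + 75971)) + 227068 = (29929 + (75971 + √406809950571778/73918)) + 227068 = (105900 + √406809950571778/73918) + 227068 = 332968 + √406809950571778/73918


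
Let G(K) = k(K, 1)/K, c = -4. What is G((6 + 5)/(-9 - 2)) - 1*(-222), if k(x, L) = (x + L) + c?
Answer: 226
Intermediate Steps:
k(x, L) = -4 + L + x (k(x, L) = (x + L) - 4 = (L + x) - 4 = -4 + L + x)
G(K) = (-3 + K)/K (G(K) = (-4 + 1 + K)/K = (-3 + K)/K)
G((6 + 5)/(-9 - 2)) - 1*(-222) = (-3 + (6 + 5)/(-9 - 2))/(((6 + 5)/(-9 - 2))) - 1*(-222) = (-3 + 11/(-11))/((11/(-11))) + 222 = (-3 + 11*(-1/11))/((11*(-1/11))) + 222 = (-3 - 1)/(-1) + 222 = -1*(-4) + 222 = 4 + 222 = 226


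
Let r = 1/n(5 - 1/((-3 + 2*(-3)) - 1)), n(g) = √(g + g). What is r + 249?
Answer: 249 + √255/51 ≈ 249.31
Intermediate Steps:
n(g) = √2*√g (n(g) = √(2*g) = √2*√g)
r = √255/51 (r = 1/(√2*√(5 - 1/((-3 + 2*(-3)) - 1))) = 1/(√2*√(5 - 1/((-3 - 6) - 1))) = 1/(√2*√(5 - 1/(-9 - 1))) = 1/(√2*√(5 - 1/(-10))) = 1/(√2*√(5 - 1*(-⅒))) = 1/(√2*√(5 + ⅒)) = 1/(√2*√(51/10)) = 1/(√2*(√510/10)) = 1/(√255/5) = √255/51 ≈ 0.31311)
r + 249 = √255/51 + 249 = 249 + √255/51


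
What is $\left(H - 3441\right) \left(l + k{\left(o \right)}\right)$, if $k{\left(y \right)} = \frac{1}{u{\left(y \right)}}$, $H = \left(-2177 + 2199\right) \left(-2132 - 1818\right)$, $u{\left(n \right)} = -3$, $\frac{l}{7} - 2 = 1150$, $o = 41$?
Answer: $- \frac{2185439131}{3} \approx -7.2848 \cdot 10^{8}$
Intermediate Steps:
$l = 8064$ ($l = 14 + 7 \cdot 1150 = 14 + 8050 = 8064$)
$H = -86900$ ($H = 22 \left(-3950\right) = -86900$)
$k{\left(y \right)} = - \frac{1}{3}$ ($k{\left(y \right)} = \frac{1}{-3} = - \frac{1}{3}$)
$\left(H - 3441\right) \left(l + k{\left(o \right)}\right) = \left(-86900 - 3441\right) \left(8064 - \frac{1}{3}\right) = \left(-90341\right) \frac{24191}{3} = - \frac{2185439131}{3}$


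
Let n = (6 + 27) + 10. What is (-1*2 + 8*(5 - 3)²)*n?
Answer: 1290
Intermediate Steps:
n = 43 (n = 33 + 10 = 43)
(-1*2 + 8*(5 - 3)²)*n = (-1*2 + 8*(5 - 3)²)*43 = (-2 + 8*2²)*43 = (-2 + 8*4)*43 = (-2 + 32)*43 = 30*43 = 1290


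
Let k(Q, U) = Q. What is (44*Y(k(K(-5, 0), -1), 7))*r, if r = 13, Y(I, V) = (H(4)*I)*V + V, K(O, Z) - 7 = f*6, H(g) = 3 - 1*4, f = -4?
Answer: 72072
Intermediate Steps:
H(g) = -1 (H(g) = 3 - 4 = -1)
K(O, Z) = -17 (K(O, Z) = 7 - 4*6 = 7 - 24 = -17)
Y(I, V) = V - I*V (Y(I, V) = (-I)*V + V = -I*V + V = V - I*V)
(44*Y(k(K(-5, 0), -1), 7))*r = (44*(7*(1 - 1*(-17))))*13 = (44*(7*(1 + 17)))*13 = (44*(7*18))*13 = (44*126)*13 = 5544*13 = 72072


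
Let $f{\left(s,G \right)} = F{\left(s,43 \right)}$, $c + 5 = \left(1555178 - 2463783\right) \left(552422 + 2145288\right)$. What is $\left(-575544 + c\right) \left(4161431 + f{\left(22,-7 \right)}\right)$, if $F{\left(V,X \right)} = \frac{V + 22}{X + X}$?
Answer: $- \frac{438613195589005563945}{43} \approx -1.02 \cdot 10^{19}$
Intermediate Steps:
$F{\left(V,X \right)} = \frac{22 + V}{2 X}$
$c = -2451152794555$ ($c = -5 + \left(1555178 - 2463783\right) \left(552422 + 2145288\right) = -5 - 2451152794550 = -2451152794555$)
$f{\left(s,G \right)} = \frac{11}{43} + \frac{s}{86}$ ($f{\left(s,G \right)} = \frac{22 + s}{2 \cdot 43} = \frac{1}{2} \cdot \frac{1}{43} \left(22 + s\right) = \frac{11}{43} + \frac{s}{86}$)
$\left(-575544 + c\right) \left(4161431 + f{\left(22,-7 \right)}\right) = \left(-575544 - 2451152794555\right) \left(4161431 + \left(\frac{11}{43} + \frac{1}{86} \cdot 22\right)\right) = - 2451153370099 \left(4161431 + \left(\frac{11}{43} + \frac{11}{43}\right)\right) = - 2451153370099 \left(4161431 + \frac{22}{43}\right) = \left(-2451153370099\right) \frac{178941555}{43} = - \frac{438613195589005563945}{43}$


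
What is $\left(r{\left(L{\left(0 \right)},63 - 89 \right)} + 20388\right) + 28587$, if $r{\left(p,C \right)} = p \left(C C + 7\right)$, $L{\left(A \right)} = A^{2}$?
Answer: $48975$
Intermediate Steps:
$r{\left(p,C \right)} = p \left(7 + C^{2}\right)$ ($r{\left(p,C \right)} = p \left(C^{2} + 7\right) = p \left(7 + C^{2}\right)$)
$\left(r{\left(L{\left(0 \right)},63 - 89 \right)} + 20388\right) + 28587 = \left(0^{2} \left(7 + \left(63 - 89\right)^{2}\right) + 20388\right) + 28587 = \left(0 \left(7 + \left(-26\right)^{2}\right) + 20388\right) + 28587 = \left(0 \left(7 + 676\right) + 20388\right) + 28587 = \left(0 \cdot 683 + 20388\right) + 28587 = \left(0 + 20388\right) + 28587 = 20388 + 28587 = 48975$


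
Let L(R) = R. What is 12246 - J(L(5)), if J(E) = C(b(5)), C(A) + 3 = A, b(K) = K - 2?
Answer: 12246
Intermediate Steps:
b(K) = -2 + K
C(A) = -3 + A
J(E) = 0 (J(E) = -3 + (-2 + 5) = -3 + 3 = 0)
12246 - J(L(5)) = 12246 - 1*0 = 12246 + 0 = 12246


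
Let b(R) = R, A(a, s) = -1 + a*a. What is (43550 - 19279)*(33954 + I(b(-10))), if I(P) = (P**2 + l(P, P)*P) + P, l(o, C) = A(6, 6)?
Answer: 817787074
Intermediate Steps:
A(a, s) = -1 + a**2
l(o, C) = 35 (l(o, C) = -1 + 6**2 = -1 + 36 = 35)
I(P) = P**2 + 36*P (I(P) = (P**2 + 35*P) + P = P**2 + 36*P)
(43550 - 19279)*(33954 + I(b(-10))) = (43550 - 19279)*(33954 - 10*(36 - 10)) = 24271*(33954 - 10*26) = 24271*(33954 - 260) = 24271*33694 = 817787074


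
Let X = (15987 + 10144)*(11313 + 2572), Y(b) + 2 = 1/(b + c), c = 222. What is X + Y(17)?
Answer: 86716114988/239 ≈ 3.6283e+8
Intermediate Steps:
Y(b) = -2 + 1/(222 + b) (Y(b) = -2 + 1/(b + 222) = -2 + 1/(222 + b))
X = 362828935 (X = 26131*13885 = 362828935)
X + Y(17) = 362828935 + (-443 - 2*17)/(222 + 17) = 362828935 + (-443 - 34)/239 = 362828935 + (1/239)*(-477) = 362828935 - 477/239 = 86716114988/239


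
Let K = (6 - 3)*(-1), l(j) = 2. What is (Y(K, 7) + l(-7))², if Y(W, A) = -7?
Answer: 25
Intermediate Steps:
K = -3 (K = 3*(-1) = -3)
(Y(K, 7) + l(-7))² = (-7 + 2)² = (-5)² = 25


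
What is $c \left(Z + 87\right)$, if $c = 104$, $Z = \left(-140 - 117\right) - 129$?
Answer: $-31096$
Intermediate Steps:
$Z = -386$ ($Z = -257 - 129 = -386$)
$c \left(Z + 87\right) = 104 \left(-386 + 87\right) = 104 \left(-299\right) = -31096$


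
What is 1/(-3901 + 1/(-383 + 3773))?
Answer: -3390/13224389 ≈ -0.00025634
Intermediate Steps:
1/(-3901 + 1/(-383 + 3773)) = 1/(-3901 + 1/3390) = 1/(-13224389/3390) = -3390/13224389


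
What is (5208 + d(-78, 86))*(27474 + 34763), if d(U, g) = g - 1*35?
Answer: 327304383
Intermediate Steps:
d(U, g) = -35 + g (d(U, g) = g - 35 = -35 + g)
(5208 + d(-78, 86))*(27474 + 34763) = (5208 + (-35 + 86))*(27474 + 34763) = (5208 + 51)*62237 = 5259*62237 = 327304383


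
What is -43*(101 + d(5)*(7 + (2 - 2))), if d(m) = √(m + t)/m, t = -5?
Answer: -4343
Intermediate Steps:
d(m) = √(-5 + m)/m (d(m) = √(m - 5)/m = √(-5 + m)/m)
-43*(101 + d(5)*(7 + (2 - 2))) = -43*(101 + (√(-5 + 5)/5)*(7 + (2 - 2))) = -43*(101 + (√0/5)*(7 + 0)) = -43*(101 + ((⅕)*0)*7) = -43*(101 + 0*7) = -43*(101 + 0) = -43*101 = -4343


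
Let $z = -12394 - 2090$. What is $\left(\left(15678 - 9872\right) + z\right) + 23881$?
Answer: $15203$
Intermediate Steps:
$z = -14484$
$\left(\left(15678 - 9872\right) + z\right) + 23881 = \left(\left(15678 - 9872\right) - 14484\right) + 23881 = \left(5806 - 14484\right) + 23881 = -8678 + 23881 = 15203$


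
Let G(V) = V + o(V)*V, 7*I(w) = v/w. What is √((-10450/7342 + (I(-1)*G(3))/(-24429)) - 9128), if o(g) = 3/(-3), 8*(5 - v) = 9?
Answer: I*√123030308823/3671 ≈ 95.548*I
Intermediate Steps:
v = 31/8 (v = 5 - ⅛*9 = 5 - 9/8 = 31/8 ≈ 3.8750)
o(g) = -1 (o(g) = 3*(-⅓) = -1)
I(w) = 31/(56*w) (I(w) = (31/(8*w))/7 = 31/(56*w))
G(V) = 0 (G(V) = V - V = 0)
√((-10450/7342 + (I(-1)*G(3))/(-24429)) - 9128) = √((-10450/7342 + (((31/56)/(-1))*0)/(-24429)) - 9128) = √((-10450*1/7342 + (((31/56)*(-1))*0)*(-1/24429)) - 9128) = √((-5225/3671 - 31/56*0*(-1/24429)) - 9128) = √((-5225/3671 + 0*(-1/24429)) - 9128) = √((-5225/3671 + 0) - 9128) = √(-5225/3671 - 9128) = √(-33514113/3671) = I*√123030308823/3671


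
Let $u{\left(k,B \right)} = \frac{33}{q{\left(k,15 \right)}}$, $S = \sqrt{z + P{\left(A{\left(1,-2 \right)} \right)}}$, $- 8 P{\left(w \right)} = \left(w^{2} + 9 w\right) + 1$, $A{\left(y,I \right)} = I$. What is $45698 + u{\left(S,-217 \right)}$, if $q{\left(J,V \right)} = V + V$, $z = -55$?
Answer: $\frac{456991}{10} \approx 45699.0$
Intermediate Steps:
$q{\left(J,V \right)} = 2 V$
$P{\left(w \right)} = - \frac{1}{8} - \frac{9 w}{8} - \frac{w^{2}}{8}$ ($P{\left(w \right)} = - \frac{\left(w^{2} + 9 w\right) + 1}{8} = - \frac{1 + w^{2} + 9 w}{8} = - \frac{1}{8} - \frac{9 w}{8} - \frac{w^{2}}{8}$)
$S = \frac{i \sqrt{854}}{4}$ ($S = \sqrt{-55 - \left(- \frac{17}{8} + \frac{1}{2}\right)} = \sqrt{-55 - - \frac{13}{8}} = \sqrt{-55 + \frac{13}{8}} = \sqrt{- \frac{427}{8}} = \frac{i \sqrt{854}}{4} \approx 7.3058 i$)
$u{\left(k,B \right)} = \frac{11}{10}$ ($u{\left(k,B \right)} = \frac{33}{2 \cdot 15} = \frac{33}{30} = 33 \cdot \frac{1}{30} = \frac{11}{10}$)
$45698 + u{\left(S,-217 \right)} = 45698 + \frac{11}{10} = \frac{456991}{10}$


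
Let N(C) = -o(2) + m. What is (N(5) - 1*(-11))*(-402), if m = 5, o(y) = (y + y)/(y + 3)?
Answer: -30552/5 ≈ -6110.4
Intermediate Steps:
o(y) = 2*y/(3 + y) (o(y) = (2*y)/(3 + y) = 2*y/(3 + y))
N(C) = 21/5 (N(C) = -2*2/(3 + 2) + 5 = -2*2/5 + 5 = -1*⅘ + 5 = -⅘ + 5 = 21/5)
(N(5) - 1*(-11))*(-402) = (21/5 - 1*(-11))*(-402) = (21/5 + 11)*(-402) = (76/5)*(-402) = -30552/5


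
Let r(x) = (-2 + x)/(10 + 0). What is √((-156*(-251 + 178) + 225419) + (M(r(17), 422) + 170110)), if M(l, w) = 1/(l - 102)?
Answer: √16439853315/201 ≈ 637.90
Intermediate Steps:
r(x) = -⅕ + x/10 (r(x) = (-2 + x)/10 = (-2 + x)*(⅒) = -⅕ + x/10)
M(l, w) = 1/(-102 + l)
√((-156*(-251 + 178) + 225419) + (M(r(17), 422) + 170110)) = √((-156*(-251 + 178) + 225419) + (1/(-102 + (-⅕ + (⅒)*17)) + 170110)) = √((-156*(-73) + 225419) + (1/(-102 + (-⅕ + 17/10)) + 170110)) = √((11388 + 225419) + (1/(-102 + 3/2) + 170110)) = √(236807 + (1/(-201/2) + 170110)) = √(236807 + (-2/201 + 170110)) = √(236807 + 34192108/201) = √(81790315/201) = √16439853315/201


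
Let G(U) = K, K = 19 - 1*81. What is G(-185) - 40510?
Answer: -40572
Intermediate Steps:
K = -62 (K = 19 - 81 = -62)
G(U) = -62
G(-185) - 40510 = -62 - 40510 = -40572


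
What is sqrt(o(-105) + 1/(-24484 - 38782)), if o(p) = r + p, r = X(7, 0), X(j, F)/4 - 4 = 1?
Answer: I*sqrt(340219937526)/63266 ≈ 9.2195*I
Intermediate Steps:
X(j, F) = 20 (X(j, F) = 16 + 4*1 = 16 + 4 = 20)
r = 20
o(p) = 20 + p
sqrt(o(-105) + 1/(-24484 - 38782)) = sqrt((20 - 105) + 1/(-24484 - 38782)) = sqrt(-85 + 1/(-63266)) = sqrt(-85 - 1/63266) = sqrt(-5377611/63266) = I*sqrt(340219937526)/63266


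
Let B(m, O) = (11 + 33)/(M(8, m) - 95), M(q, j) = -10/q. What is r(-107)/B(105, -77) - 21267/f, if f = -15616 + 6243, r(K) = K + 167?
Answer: -4835757/37492 ≈ -128.98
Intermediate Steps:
r(K) = 167 + K
B(m, O) = -16/35 (B(m, O) = (11 + 33)/(-10/8 - 95) = 44/(-10*1/8 - 95) = 44/(-5/4 - 95) = 44/(-385/4) = 44*(-4/385) = -16/35)
f = -9373
r(-107)/B(105, -77) - 21267/f = (167 - 107)/(-16/35) - 21267/(-9373) = 60*(-35/16) - 21267*(-1/9373) = -525/4 + 21267/9373 = -4835757/37492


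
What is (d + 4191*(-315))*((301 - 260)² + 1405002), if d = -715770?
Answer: -2863915153605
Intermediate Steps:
(d + 4191*(-315))*((301 - 260)² + 1405002) = (-715770 + 4191*(-315))*((301 - 260)² + 1405002) = (-715770 - 1320165)*(41² + 1405002) = -2035935*(1681 + 1405002) = -2035935*1406683 = -2863915153605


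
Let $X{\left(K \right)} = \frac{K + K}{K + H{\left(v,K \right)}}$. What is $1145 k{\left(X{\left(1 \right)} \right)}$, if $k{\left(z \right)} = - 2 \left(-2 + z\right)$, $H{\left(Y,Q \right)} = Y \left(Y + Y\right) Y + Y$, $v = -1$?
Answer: $6870$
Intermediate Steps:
$H{\left(Y,Q \right)} = Y + 2 Y^{3}$ ($H{\left(Y,Q \right)} = Y 2 Y Y + Y = 2 Y^{2} Y + Y = 2 Y^{3} + Y = Y + 2 Y^{3}$)
$X{\left(K \right)} = \frac{2 K}{-3 + K}$ ($X{\left(K \right)} = \frac{K + K}{K + \left(-1 + 2 \left(-1\right)^{3}\right)} = \frac{2 K}{K + \left(-1 + 2 \left(-1\right)\right)} = \frac{2 K}{K - 3} = \frac{2 K}{-3 + K}$)
$k{\left(z \right)} = 4 - 2 z$
$1145 k{\left(X{\left(1 \right)} \right)} = 1145 \left(4 - 2 \cdot 2 \cdot 1 \frac{1}{-3 + 1}\right) = 1145 \left(4 - 2 \cdot 2 \cdot 1 \frac{1}{-2}\right) = 1145 \left(4 - 2 \cdot 2 \cdot 1 \left(- \frac{1}{2}\right)\right) = 1145 \left(4 - -2\right) = 1145 \left(4 + 2\right) = 1145 \cdot 6 = 6870$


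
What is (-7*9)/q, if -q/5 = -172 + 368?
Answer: 9/140 ≈ 0.064286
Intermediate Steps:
q = -980 (q = -5*(-172 + 368) = -5*196 = -980)
(-7*9)/q = -7*9/(-980) = -63*(-1/980) = 9/140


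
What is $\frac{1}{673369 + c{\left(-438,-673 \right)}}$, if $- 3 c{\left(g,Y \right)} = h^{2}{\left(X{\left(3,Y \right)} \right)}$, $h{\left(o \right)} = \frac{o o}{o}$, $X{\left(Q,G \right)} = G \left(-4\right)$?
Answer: $- \frac{3}{5226757} \approx -5.7397 \cdot 10^{-7}$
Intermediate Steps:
$X{\left(Q,G \right)} = - 4 G$
$h{\left(o \right)} = o$ ($h{\left(o \right)} = \frac{o^{2}}{o} = o$)
$c{\left(g,Y \right)} = - \frac{16 Y^{2}}{3}$ ($c{\left(g,Y \right)} = - \frac{\left(- 4 Y\right)^{2}}{3} = - \frac{16 Y^{2}}{3}$)
$\frac{1}{673369 + c{\left(-438,-673 \right)}} = \frac{1}{673369 - \frac{16 \left(-673\right)^{2}}{3}} = \frac{1}{673369 - \frac{7246864}{3}} = \frac{1}{- \frac{5226757}{3}} = - \frac{3}{5226757}$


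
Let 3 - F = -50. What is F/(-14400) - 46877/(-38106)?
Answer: 12463133/10161600 ≈ 1.2265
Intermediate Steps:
F = 53 (F = 3 - 1*(-50) = 3 + 50 = 53)
F/(-14400) - 46877/(-38106) = 53/(-14400) - 46877/(-38106) = 53*(-1/14400) - 46877*(-1/38106) = -53/14400 + 46877/38106 = 12463133/10161600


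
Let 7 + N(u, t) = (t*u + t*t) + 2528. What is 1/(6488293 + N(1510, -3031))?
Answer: 1/11100965 ≈ 9.0082e-8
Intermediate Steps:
N(u, t) = 2521 + t² + t*u (N(u, t) = -7 + ((t*u + t*t) + 2528) = -7 + ((t*u + t²) + 2528) = -7 + ((t² + t*u) + 2528) = -7 + (2528 + t² + t*u) = 2521 + t² + t*u)
1/(6488293 + N(1510, -3031)) = 1/(6488293 + (2521 + (-3031)² - 3031*1510)) = 1/(6488293 + (2521 + 9186961 - 4576810)) = 1/(6488293 + 4612672) = 1/11100965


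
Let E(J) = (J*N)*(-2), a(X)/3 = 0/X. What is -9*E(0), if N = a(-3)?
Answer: 0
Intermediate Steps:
a(X) = 0 (a(X) = 3*(0/X) = 3*0 = 0)
N = 0
E(J) = 0 (E(J) = (J*0)*(-2) = 0*(-2) = 0)
-9*E(0) = -9*0 = 0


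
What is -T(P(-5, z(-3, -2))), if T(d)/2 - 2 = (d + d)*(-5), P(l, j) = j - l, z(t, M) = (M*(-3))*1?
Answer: 216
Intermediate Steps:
z(t, M) = -3*M (z(t, M) = -3*M*1 = -3*M)
T(d) = 4 - 20*d (T(d) = 4 + 2*((d + d)*(-5)) = 4 + 2*((2*d)*(-5)) = 4 + 2*(-10*d) = 4 - 20*d)
-T(P(-5, z(-3, -2))) = -(4 - 20*(-3*(-2) - 1*(-5))) = -(4 - 20*(6 + 5)) = -(4 - 20*11) = -(4 - 220) = -1*(-216) = 216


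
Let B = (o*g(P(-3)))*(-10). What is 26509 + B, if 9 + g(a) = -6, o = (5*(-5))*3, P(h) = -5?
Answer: 15259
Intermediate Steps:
o = -75 (o = -25*3 = -75)
g(a) = -15 (g(a) = -9 - 6 = -15)
B = -11250 (B = -75*(-15)*(-10) = 1125*(-10) = -11250)
26509 + B = 26509 - 11250 = 15259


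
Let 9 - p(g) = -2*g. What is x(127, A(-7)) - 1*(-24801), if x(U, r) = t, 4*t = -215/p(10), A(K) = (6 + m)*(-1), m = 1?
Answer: 2876701/116 ≈ 24799.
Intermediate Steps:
p(g) = 9 + 2*g (p(g) = 9 - (-2)*g = 9 + 2*g)
A(K) = -7 (A(K) = (6 + 1)*(-1) = 7*(-1) = -7)
t = -215/116 (t = (-215/(9 + 2*10))/4 = (-215/(9 + 20))/4 = (-215/29)/4 = (-215*1/29)/4 = (¼)*(-215/29) = -215/116 ≈ -1.8534)
x(U, r) = -215/116
x(127, A(-7)) - 1*(-24801) = -215/116 - 1*(-24801) = -215/116 + 24801 = 2876701/116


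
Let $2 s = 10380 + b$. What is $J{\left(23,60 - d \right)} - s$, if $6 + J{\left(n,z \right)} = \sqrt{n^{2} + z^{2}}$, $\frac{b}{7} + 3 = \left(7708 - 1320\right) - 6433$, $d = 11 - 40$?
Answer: $-5028 + 65 \sqrt{2} \approx -4936.1$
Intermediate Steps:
$d = -29$
$b = -336$ ($b = -21 + 7 \left(\left(7708 - 1320\right) - 6433\right) = -21 + 7 \left(6388 - 6433\right) = -21 + 7 \left(-45\right) = -21 - 315 = -336$)
$s = 5022$ ($s = \frac{10380 - 336}{2} = \frac{1}{2} \cdot 10044 = 5022$)
$J{\left(n,z \right)} = -6 + \sqrt{n^{2} + z^{2}}$
$J{\left(23,60 - d \right)} - s = \left(-6 + \sqrt{23^{2} + \left(60 - -29\right)^{2}}\right) - 5022 = \left(-6 + \sqrt{529 + \left(60 + 29\right)^{2}}\right) - 5022 = \left(-6 + \sqrt{529 + 89^{2}}\right) - 5022 = \left(-6 + \sqrt{529 + 7921}\right) - 5022 = \left(-6 + \sqrt{8450}\right) - 5022 = \left(-6 + 65 \sqrt{2}\right) - 5022 = -5028 + 65 \sqrt{2}$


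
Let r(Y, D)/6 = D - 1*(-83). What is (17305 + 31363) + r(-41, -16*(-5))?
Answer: 49646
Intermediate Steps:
r(Y, D) = 498 + 6*D (r(Y, D) = 6*(D - 1*(-83)) = 6*(D + 83) = 6*(83 + D) = 498 + 6*D)
(17305 + 31363) + r(-41, -16*(-5)) = (17305 + 31363) + (498 + 6*(-16*(-5))) = 48668 + (498 + 6*80) = 48668 + (498 + 480) = 48668 + 978 = 49646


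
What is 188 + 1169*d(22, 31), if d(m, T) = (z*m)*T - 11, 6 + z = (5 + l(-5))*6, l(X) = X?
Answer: -4796219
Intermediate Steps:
z = -6 (z = -6 + (5 - 5)*6 = -6 + 0*6 = -6 + 0 = -6)
d(m, T) = -11 - 6*T*m (d(m, T) = (-6*m)*T - 11 = -6*T*m - 11 = -11 - 6*T*m)
188 + 1169*d(22, 31) = 188 + 1169*(-11 - 6*31*22) = 188 + 1169*(-11 - 4092) = 188 + 1169*(-4103) = 188 - 4796407 = -4796219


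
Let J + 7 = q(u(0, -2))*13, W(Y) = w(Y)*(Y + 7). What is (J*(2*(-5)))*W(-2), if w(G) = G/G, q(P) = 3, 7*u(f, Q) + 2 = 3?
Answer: -1600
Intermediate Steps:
u(f, Q) = ⅐ (u(f, Q) = -2/7 + (⅐)*3 = -2/7 + 3/7 = ⅐)
w(G) = 1
W(Y) = 7 + Y (W(Y) = 1*(Y + 7) = 1*(7 + Y) = 7 + Y)
J = 32 (J = -7 + 3*13 = -7 + 39 = 32)
(J*(2*(-5)))*W(-2) = (32*(2*(-5)))*(7 - 2) = (32*(-10))*5 = -320*5 = -1600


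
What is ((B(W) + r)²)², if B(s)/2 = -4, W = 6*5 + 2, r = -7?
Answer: 50625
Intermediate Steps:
W = 32 (W = 30 + 2 = 32)
B(s) = -8 (B(s) = 2*(-4) = -8)
((B(W) + r)²)² = ((-8 - 7)²)² = ((-15)²)² = 225² = 50625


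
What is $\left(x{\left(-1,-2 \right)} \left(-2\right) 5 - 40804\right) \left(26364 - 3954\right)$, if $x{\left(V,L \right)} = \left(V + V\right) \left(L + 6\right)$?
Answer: $-912624840$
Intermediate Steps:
$x{\left(V,L \right)} = 2 V \left(6 + L\right)$
$\left(x{\left(-1,-2 \right)} \left(-2\right) 5 - 40804\right) \left(26364 - 3954\right) = \left(2 \left(-1\right) \left(6 - 2\right) \left(-2\right) 5 - 40804\right) \left(26364 - 3954\right) = \left(2 \left(-1\right) 4 \left(-2\right) 5 - 40804\right) 22410 = \left(\left(-8\right) \left(-2\right) 5 - 40804\right) 22410 = \left(16 \cdot 5 - 40804\right) 22410 = \left(80 - 40804\right) 22410 = \left(-40724\right) 22410 = -912624840$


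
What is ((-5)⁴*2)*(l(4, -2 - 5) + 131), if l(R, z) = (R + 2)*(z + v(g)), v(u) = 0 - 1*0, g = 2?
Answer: 111250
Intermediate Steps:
v(u) = 0 (v(u) = 0 + 0 = 0)
l(R, z) = z*(2 + R) (l(R, z) = (R + 2)*(z + 0) = (2 + R)*z = z*(2 + R))
((-5)⁴*2)*(l(4, -2 - 5) + 131) = ((-5)⁴*2)*((-2 - 5)*(2 + 4) + 131) = (625*2)*(-7*6 + 131) = 1250*(-42 + 131) = 1250*89 = 111250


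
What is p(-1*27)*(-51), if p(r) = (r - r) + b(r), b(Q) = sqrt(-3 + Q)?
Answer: -51*I*sqrt(30) ≈ -279.34*I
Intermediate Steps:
p(r) = sqrt(-3 + r) (p(r) = (r - r) + sqrt(-3 + r) = 0 + sqrt(-3 + r) = sqrt(-3 + r))
p(-1*27)*(-51) = sqrt(-3 - 1*27)*(-51) = sqrt(-3 - 27)*(-51) = sqrt(-30)*(-51) = (I*sqrt(30))*(-51) = -51*I*sqrt(30)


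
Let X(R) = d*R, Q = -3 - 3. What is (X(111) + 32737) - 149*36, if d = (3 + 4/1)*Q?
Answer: 22711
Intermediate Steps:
Q = -6
d = -42 (d = (3 + 4/1)*(-6) = (3 + 4*1)*(-6) = (3 + 4)*(-6) = 7*(-6) = -42)
X(R) = -42*R
(X(111) + 32737) - 149*36 = (-42*111 + 32737) - 149*36 = (-4662 + 32737) - 5364 = 28075 - 5364 = 22711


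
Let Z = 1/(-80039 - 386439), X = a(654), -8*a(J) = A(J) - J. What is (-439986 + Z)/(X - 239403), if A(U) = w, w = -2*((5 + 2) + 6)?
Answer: 205243789309/111636582004 ≈ 1.8385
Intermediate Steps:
w = -26 (w = -2*(7 + 6) = -2*13 = -26)
A(U) = -26
a(J) = 13/4 + J/8 (a(J) = -(-26 - J)/8 = 13/4 + J/8)
X = 85 (X = 13/4 + (⅛)*654 = 13/4 + 327/4 = 85)
Z = -1/466478 (Z = 1/(-466478) = -1/466478 ≈ -2.1437e-6)
(-439986 + Z)/(X - 239403) = (-439986 - 1/466478)/(85 - 239403) = -205243789309/466478/(-239318) = -205243789309/466478*(-1/239318) = 205243789309/111636582004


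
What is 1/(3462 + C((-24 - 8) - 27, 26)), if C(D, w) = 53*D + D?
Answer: 1/276 ≈ 0.0036232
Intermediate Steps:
C(D, w) = 54*D
1/(3462 + C((-24 - 8) - 27, 26)) = 1/(3462 + 54*((-24 - 8) - 27)) = 1/(3462 + 54*(-32 - 27)) = 1/(3462 + 54*(-59)) = 1/(3462 - 3186) = 1/276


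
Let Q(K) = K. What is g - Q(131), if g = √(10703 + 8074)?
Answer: -131 + √18777 ≈ 6.0292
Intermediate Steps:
g = √18777 ≈ 137.03
g - Q(131) = √18777 - 1*131 = √18777 - 131 = -131 + √18777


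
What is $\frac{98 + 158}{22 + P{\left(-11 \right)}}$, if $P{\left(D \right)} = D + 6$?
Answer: $\frac{256}{17} \approx 15.059$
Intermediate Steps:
$P{\left(D \right)} = 6 + D$
$\frac{98 + 158}{22 + P{\left(-11 \right)}} = \frac{98 + 158}{22 + \left(6 - 11\right)} = \frac{1}{22 - 5} \cdot 256 = \frac{1}{17} \cdot 256 = \frac{256}{17}$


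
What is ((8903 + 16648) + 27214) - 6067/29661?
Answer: 1565056598/29661 ≈ 52765.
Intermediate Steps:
((8903 + 16648) + 27214) - 6067/29661 = (25551 + 27214) - 6067*1/29661 = 52765 - 6067/29661 = 1565056598/29661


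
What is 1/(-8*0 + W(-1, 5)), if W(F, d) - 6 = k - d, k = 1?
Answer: ½ ≈ 0.50000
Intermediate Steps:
W(F, d) = 7 - d (W(F, d) = 6 + (1 - d) = 7 - d)
1/(-8*0 + W(-1, 5)) = 1/(-8*0 + (7 - 1*5)) = 1/(0 + (7 - 5)) = 1/(0 + 2) = 1/2 = ½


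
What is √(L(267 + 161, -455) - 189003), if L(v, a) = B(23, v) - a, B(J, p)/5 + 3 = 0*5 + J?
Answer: 4*I*√11778 ≈ 434.11*I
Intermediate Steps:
B(J, p) = -15 + 5*J (B(J, p) = -15 + 5*(0*5 + J) = -15 + 5*(0 + J) = -15 + 5*J)
L(v, a) = 100 - a (L(v, a) = (-15 + 5*23) - a = (-15 + 115) - a = 100 - a)
√(L(267 + 161, -455) - 189003) = √((100 - 1*(-455)) - 189003) = √((100 + 455) - 189003) = √(555 - 189003) = √(-188448) = 4*I*√11778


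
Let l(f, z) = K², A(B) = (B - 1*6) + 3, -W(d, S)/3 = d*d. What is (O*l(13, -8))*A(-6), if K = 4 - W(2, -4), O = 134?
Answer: -308736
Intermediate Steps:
W(d, S) = -3*d² (W(d, S) = -3*d*d = -3*d²)
K = 16 (K = 4 - (-3)*2² = 4 - (-3)*4 = 4 - 1*(-12) = 4 + 12 = 16)
A(B) = -3 + B (A(B) = (B - 6) + 3 = (-6 + B) + 3 = -3 + B)
l(f, z) = 256 (l(f, z) = 16² = 256)
(O*l(13, -8))*A(-6) = (134*256)*(-3 - 6) = 34304*(-9) = -308736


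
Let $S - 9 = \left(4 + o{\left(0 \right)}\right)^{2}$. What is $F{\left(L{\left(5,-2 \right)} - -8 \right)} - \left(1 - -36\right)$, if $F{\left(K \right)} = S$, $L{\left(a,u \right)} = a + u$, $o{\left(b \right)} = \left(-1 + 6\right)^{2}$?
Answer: $813$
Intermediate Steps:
$o{\left(b \right)} = 25$ ($o{\left(b \right)} = 5^{2} = 25$)
$S = 850$ ($S = 9 + \left(4 + 25\right)^{2} = 9 + 29^{2} = 9 + 841 = 850$)
$F{\left(K \right)} = 850$
$F{\left(L{\left(5,-2 \right)} - -8 \right)} - \left(1 - -36\right) = 850 - \left(1 - -36\right) = 850 - \left(1 + 36\right) = 850 - 37 = 813$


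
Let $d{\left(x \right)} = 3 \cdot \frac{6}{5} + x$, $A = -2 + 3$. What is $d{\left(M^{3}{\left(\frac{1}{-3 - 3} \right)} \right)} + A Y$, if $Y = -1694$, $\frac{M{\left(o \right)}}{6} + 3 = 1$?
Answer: $- \frac{17092}{5} \approx -3418.4$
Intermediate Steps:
$M{\left(o \right)} = -12$ ($M{\left(o \right)} = -18 + 6 \cdot 1 = -18 + 6 = -12$)
$A = 1$
$d{\left(x \right)} = \frac{18}{5} + x$ ($d{\left(x \right)} = 3 \cdot 6 \cdot \frac{1}{5} + x = 3 \cdot \frac{6}{5} + x = \frac{18}{5} + x$)
$d{\left(M^{3}{\left(\frac{1}{-3 - 3} \right)} \right)} + A Y = \left(\frac{18}{5} + \left(-12\right)^{3}\right) + 1 \left(-1694\right) = \left(\frac{18}{5} - 1728\right) - 1694 = - \frac{8622}{5} - 1694 = - \frac{17092}{5}$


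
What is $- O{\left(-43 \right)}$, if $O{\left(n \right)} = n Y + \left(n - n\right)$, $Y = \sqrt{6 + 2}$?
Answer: $86 \sqrt{2} \approx 121.62$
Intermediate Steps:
$Y = 2 \sqrt{2}$ ($Y = \sqrt{8} = 2 \sqrt{2} \approx 2.8284$)
$O{\left(n \right)} = 2 n \sqrt{2}$ ($O{\left(n \right)} = n 2 \sqrt{2} + \left(n - n\right) = 2 n \sqrt{2} + 0 = 2 n \sqrt{2}$)
$- O{\left(-43 \right)} = - 2 \left(-43\right) \sqrt{2} = - \left(-86\right) \sqrt{2} = 86 \sqrt{2}$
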